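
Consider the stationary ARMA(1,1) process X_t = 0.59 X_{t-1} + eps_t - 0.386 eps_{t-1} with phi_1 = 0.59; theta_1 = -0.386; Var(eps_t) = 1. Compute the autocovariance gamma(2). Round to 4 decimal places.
\gamma(2) = 0.1426

Multiply the model equation by X_{t-k} and take expectations. With theta_0 = psi_0 = 1 and psi_j the MA(infinity) weights, this gives
  gamma(k) - sum_i phi_i gamma(k-i) = c_k,
  c_k = sigma^2 * sum_{j=k..q} theta_j psi_{j-k}   (c_k = 0 for k > q),
using gamma(-m) = gamma(m).
psi-weights needed (psi_j = theta_j + sum_i phi_i psi_{j-i}):
  psi_1 = theta_1 + phi_1 = -0.386 + (0.59) = 0.204
Right-hand sides:
  c_0 = sigma^2 (1 + theta_1 psi_1) = 1 * (1 + (-0.386)(0.204)) = 1 * 0.921256 = 0.921256
  c_1 = sigma^2 theta_1 = 1 * (-0.386) = -0.386
  c_2 = 0
Equations for k = 0 and k = 1 (AR order 1):
  gamma(0) = phi_1 gamma(1) + c_0
  gamma(1) = phi_1 gamma(0) + c_1
Substituting the second into the first: gamma(0) (1 - phi_1^2) = c_0 + phi_1 c_1, so
  gamma(0) = (c_0 + phi_1 c_1) / (1 - phi_1^2) = (0.921256 + (0.59)(-0.386)) / (1 - (0.59)^2) = 0.693516 / 0.6519 = 1.063838.
  gamma(1) = phi_1 gamma(0) + c_1 = (0.59)(1.063838) + (-0.386) = 0.241664.
For k = 2 (> q): gamma(2) = phi_1 gamma(1) = (0.59)(0.241664) = 0.142582.
Therefore gamma(2) = 0.1426 (to 4 decimal places).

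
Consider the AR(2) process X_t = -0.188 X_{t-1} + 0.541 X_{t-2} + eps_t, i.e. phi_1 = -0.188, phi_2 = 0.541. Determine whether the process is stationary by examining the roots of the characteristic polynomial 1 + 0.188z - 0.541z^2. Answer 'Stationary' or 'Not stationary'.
\text{Stationary}

The AR(p) characteristic polynomial is P(z) = 1 + 0.188z - 0.541z^2.
Stationarity requires all roots to lie outside the unit circle, i.e. |z| > 1 for every root.
Set 1 + (0.188) z + (-0.541) z^2 = 0, i.e. a z^2 + b z + c = 0 with a = -0.541, b = 0.188, c = 1.
Discriminant D = b^2 - 4ac = (0.188)^2 - 4*(-0.541)*1 = 0.035344 - (-2.164) = 2.199344.
D >= 0, so the roots are real: z = (-b +/- sqrt(D)) / (2a) = (-0.188 +/- 1.483019) / (-1.082).
  z_1 = (-0.188 + 1.483019) / (-1.082) = -1.1969,   |z_1| = 1.1969.
  z_2 = (-0.188 - 1.483019) / (-1.082) = 1.5444,   |z_2| = 1.5444.
Moduli of all roots: 1.1969, 1.5444.
All moduli strictly greater than 1? Yes.
Verdict: Stationary.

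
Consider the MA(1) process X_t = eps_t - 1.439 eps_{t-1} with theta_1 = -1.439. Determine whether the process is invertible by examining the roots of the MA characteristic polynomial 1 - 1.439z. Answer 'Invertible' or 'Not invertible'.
\text{Not invertible}

The MA(q) characteristic polynomial is P(z) = 1 - 1.439z.
Invertibility requires all roots to lie outside the unit circle, i.e. |z| > 1 for every root.
This is linear in z: 1 + (-1.439) z = 0  =>  z = -1/(-1.439) = 0.694927,  |z| = 0.694927.
Moduli of all roots: 0.6949.
All moduli strictly greater than 1? No.
Verdict: Not invertible.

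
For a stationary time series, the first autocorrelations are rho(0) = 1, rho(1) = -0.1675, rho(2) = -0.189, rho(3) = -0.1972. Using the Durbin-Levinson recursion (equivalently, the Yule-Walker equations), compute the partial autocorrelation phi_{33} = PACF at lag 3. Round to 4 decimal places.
\phi_{33} = -0.2960

The PACF at lag k is phi_{kk}, the last component of the solution
to the Yule-Walker system G_k phi = r_k where
  (G_k)_{ij} = rho(|i - j|), (r_k)_i = rho(i), i,j = 1..k.
Equivalently, Durbin-Levinson gives phi_{kk} iteratively:
  phi_{11} = rho(1)
  phi_{kk} = [rho(k) - sum_{j=1..k-1} phi_{k-1,j} rho(k-j)]
            / [1 - sum_{j=1..k-1} phi_{k-1,j} rho(j)],
  phi_{k,j} = phi_{k-1,j} - phi_{kk} phi_{k-1,k-j},  j = 1..k-1.
Step k = 1:
  phi_11 = rho(1) = -0.1675.
Step k = 2:
  phi_22 = [rho(2) - phi_11 rho(1)] / [1 - phi_11 rho(1)] = [-0.189 - (-0.1675)(-0.1675)] / [1 - (-0.1675)(-0.1675)]
         = -0.21705625 / 0.97194375 = -0.223322.
  Update: phi_21 = phi_11 - phi_22 phi_11 = -0.1675 - (-0.223322)(-0.1675) = -0.204906.
Step k = 3:
  phi_33 = [rho(3) - phi_21 rho(2) - phi_22 rho(1)] / [1 - phi_21 rho(1) - phi_22 rho(2)]
    numerator   = -0.1972 - (-0.204906)(-0.189) - (-0.223322)(-0.1675) = -0.27333372
    denominator = 1 - (-0.204906)(-0.1675) - (-0.223322)(-0.189) = 0.92347035
  phi_33 = -0.27333372 / 0.92347035 = -0.296.
Therefore phi_{33} = -0.2960.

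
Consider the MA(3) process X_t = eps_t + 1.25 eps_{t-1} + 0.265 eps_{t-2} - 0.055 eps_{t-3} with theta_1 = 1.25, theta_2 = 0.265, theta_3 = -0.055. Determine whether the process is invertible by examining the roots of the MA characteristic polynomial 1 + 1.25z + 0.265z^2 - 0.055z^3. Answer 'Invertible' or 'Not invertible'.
\text{Invertible}

The MA(q) characteristic polynomial is P(z) = 1 + 1.25z + 0.265z^2 - 0.055z^3.
Invertibility requires all roots to lie outside the unit circle, i.e. |z| > 1 for every root.
Degree 3: look for a simple real root z0 first, then factor out (1 - z/z0) and solve the remaining quadratic.
Testing z0 = -2: P(-2) = 1 + (1.25)(-2) + (0.265)(-2)^2 + (-0.055)(-2)^3
  = 1 + (-2.5) + (1.06) + (0.44) = 0.  So z_0 = -2 is a root, |z_0| = 2.
Divide out the factor (1 + 0.5 z) = (1 - z/z0) (since 1/z0 = -0.5):
  P(z) = (1 + 0.5 z)(1 + (0.75) z + (-0.11) z^2)
  [check: z-coef 0.75 - (-0.5) = 1.25; z^2-coef -0.11 - (-0.5)(0.75) = 0.265; z^3-coef -(-0.5)(-0.11) = -0.055.]
Remaining roots from the quadratic factor 1 + (0.75) z + (-0.11) z^2:
  Set 1 + (0.75) z + (-0.11) z^2 = 0, i.e. a z^2 + b z + c = 0 with a = -0.11, b = 0.75, c = 1.
  Discriminant D = b^2 - 4ac = (0.75)^2 - 4*(-0.11)*1 = 0.5625 - (-0.44) = 1.0025.
  D >= 0, so the roots are real: z = (-b +/- sqrt(D)) / (2a) = (-0.75 +/- 1.001249) / (-0.22).
    z_1 = (-0.75 + 1.001249) / (-0.22) = -1.142,   |z_1| = 1.142.
    z_2 = (-0.75 - 1.001249) / (-0.22) = 7.9602,   |z_2| = 7.9602.
Moduli of all roots: 2.0000, 1.1420, 7.9602.
All moduli strictly greater than 1? Yes.
Verdict: Invertible.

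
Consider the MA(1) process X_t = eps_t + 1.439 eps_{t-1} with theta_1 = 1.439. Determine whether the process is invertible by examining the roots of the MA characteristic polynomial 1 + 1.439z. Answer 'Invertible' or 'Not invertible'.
\text{Not invertible}

The MA(q) characteristic polynomial is P(z) = 1 + 1.439z.
Invertibility requires all roots to lie outside the unit circle, i.e. |z| > 1 for every root.
This is linear in z: 1 + (1.439) z = 0  =>  z = -1/(1.439) = -0.694927,  |z| = 0.694927.
Moduli of all roots: 0.6949.
All moduli strictly greater than 1? No.
Verdict: Not invertible.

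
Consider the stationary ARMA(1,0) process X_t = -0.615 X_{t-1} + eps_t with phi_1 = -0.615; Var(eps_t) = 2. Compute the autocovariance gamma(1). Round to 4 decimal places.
\gamma(1) = -1.9782

Multiply the model equation by X_{t-k} and take expectations. With theta_0 = psi_0 = 1 and psi_j the MA(infinity) weights, this gives
  gamma(k) - sum_i phi_i gamma(k-i) = c_k,
  c_k = sigma^2 * sum_{j=k..q} theta_j psi_{j-k}   (c_k = 0 for k > q),
using gamma(-m) = gamma(m).
Pure AR (q = 0): c_0 = sigma^2 = 2, c_k = 0 for k >= 1.
Equations for k = 0 and k = 1 (AR order 1):
  gamma(0) = phi_1 gamma(1) + c_0
  gamma(1) = phi_1 gamma(0) + c_1
Substituting the second into the first: gamma(0) (1 - phi_1^2) = c_0 + phi_1 c_1, so
  gamma(0) = c_0 / (1 - phi_1^2) = 2 / (1 - (-0.615)^2) = 2 / 0.621775 = 3.216598.
  gamma(1) = phi_1 gamma(0) = (-0.615)(3.216598) = -1.978208.
Therefore gamma(1) = -1.9782 (to 4 decimal places).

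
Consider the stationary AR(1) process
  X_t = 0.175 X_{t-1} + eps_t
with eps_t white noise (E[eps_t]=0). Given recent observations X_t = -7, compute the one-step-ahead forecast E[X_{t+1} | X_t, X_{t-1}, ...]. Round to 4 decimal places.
E[X_{t+1} \mid \mathcal F_t] = -1.2250

For an AR(p) model X_t = c + sum_i phi_i X_{t-i} + eps_t, the
one-step-ahead conditional mean is
  E[X_{t+1} | X_t, ...] = c + sum_i phi_i X_{t+1-i}.
Substitute known values:
  E[X_{t+1} | ...] = (0.175) * (-7)
                   = -1.2250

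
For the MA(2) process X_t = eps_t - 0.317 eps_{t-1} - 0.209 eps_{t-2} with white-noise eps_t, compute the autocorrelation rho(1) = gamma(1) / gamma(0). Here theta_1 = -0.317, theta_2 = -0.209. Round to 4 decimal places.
\rho(1) = -0.2192

For an MA(q) process with theta_0 = 1, the autocovariance is
  gamma(k) = sigma^2 * sum_{i=0..q-k} theta_i * theta_{i+k},
and rho(k) = gamma(k) / gamma(0). Sigma^2 cancels.
  numerator   = (1)*(-0.317) + (-0.317)*(-0.209) = -0.250747.
  denominator = (1)^2 + (-0.317)^2 + (-0.209)^2 = 1.14417.
  rho(1) = -0.250747 / 1.14417 = -0.2192.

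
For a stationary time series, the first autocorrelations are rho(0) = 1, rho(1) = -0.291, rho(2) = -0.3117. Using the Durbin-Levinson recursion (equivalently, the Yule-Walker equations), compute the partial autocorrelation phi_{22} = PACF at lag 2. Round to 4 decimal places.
\phi_{22} = -0.4331

The PACF at lag k is phi_{kk}, the last component of the solution
to the Yule-Walker system G_k phi = r_k where
  (G_k)_{ij} = rho(|i - j|), (r_k)_i = rho(i), i,j = 1..k.
Equivalently, Durbin-Levinson gives phi_{kk} iteratively:
  phi_{11} = rho(1)
  phi_{kk} = [rho(k) - sum_{j=1..k-1} phi_{k-1,j} rho(k-j)]
            / [1 - sum_{j=1..k-1} phi_{k-1,j} rho(j)],
  phi_{k,j} = phi_{k-1,j} - phi_{kk} phi_{k-1,k-j},  j = 1..k-1.
Step k = 1:
  phi_11 = rho(1) = -0.291.
Step k = 2:
  phi_22 = [rho(2) - phi_11 rho(1)] / [1 - phi_11 rho(1)] = [-0.3117 - (-0.291)(-0.291)] / [1 - (-0.291)(-0.291)]
         = -0.396381 / 0.915319 = -0.4331.
Therefore phi_{22} = -0.4331.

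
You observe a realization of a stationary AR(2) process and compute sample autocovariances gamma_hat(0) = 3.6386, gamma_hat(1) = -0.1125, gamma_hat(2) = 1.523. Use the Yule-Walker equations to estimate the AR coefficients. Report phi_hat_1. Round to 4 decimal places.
\hat\phi_{1} = -0.0180

The Yule-Walker equations for an AR(p) process read, in matrix form,
  Gamma_p phi = r_p,   with   (Gamma_p)_{ij} = gamma(|i - j|),
                       (r_p)_i = gamma(i),   i,j = 1..p.
Substitute the sample gammas (Toeplitz matrix and right-hand side of size 2):
  Gamma_p = [[3.6386, -0.1125], [-0.1125, 3.6386]]
  r_p     = [-0.1125, 1.523]
Written out:
  3.6386 phi_1 - 0.1125 phi_2 = -0.1125
  -0.1125 phi_1 + 3.6386 phi_2 = 1.523
Solve by Cramer's rule:
  det = gamma(0)^2 - gamma(1)^2 = (3.6386)^2 - (-0.1125)^2 = 13.23940996 - 0.01265625 = 13.22675371
  phi_hat_1 = [gamma(1) gamma(0) - gamma(1) gamma(2)] / det = [(-0.1125)(3.6386) - (-0.1125)(1.523)] / 13.22675371 = -0.238005 / 13.22675371 = -0.018
  phi_hat_2 = [gamma(0) gamma(2) - gamma(1)^2] / det = [(3.6386)(1.523) - (-0.1125)^2] / 13.22675371 = 5.52893155 / 13.22675371 = 0.418
So phi_hat = [-0.0180, 0.4180].
Therefore phi_hat_1 = -0.0180.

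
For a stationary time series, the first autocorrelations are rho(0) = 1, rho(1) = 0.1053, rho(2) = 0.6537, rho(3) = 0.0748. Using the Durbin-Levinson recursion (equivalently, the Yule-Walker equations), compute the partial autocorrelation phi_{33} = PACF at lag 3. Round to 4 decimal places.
\phi_{33} = -0.0310

The PACF at lag k is phi_{kk}, the last component of the solution
to the Yule-Walker system G_k phi = r_k where
  (G_k)_{ij} = rho(|i - j|), (r_k)_i = rho(i), i,j = 1..k.
Equivalently, Durbin-Levinson gives phi_{kk} iteratively:
  phi_{11} = rho(1)
  phi_{kk} = [rho(k) - sum_{j=1..k-1} phi_{k-1,j} rho(k-j)]
            / [1 - sum_{j=1..k-1} phi_{k-1,j} rho(j)],
  phi_{k,j} = phi_{k-1,j} - phi_{kk} phi_{k-1,k-j},  j = 1..k-1.
Step k = 1:
  phi_11 = rho(1) = 0.1053.
Step k = 2:
  phi_22 = [rho(2) - phi_11 rho(1)] / [1 - phi_11 rho(1)] = [0.6537 - (0.1053)(0.1053)] / [1 - (0.1053)(0.1053)]
         = 0.64261191 / 0.98891191 = 0.649817.
  Update: phi_21 = phi_11 - phi_22 phi_11 = 0.1053 - (0.649817)(0.1053) = 0.036874.
Step k = 3:
  phi_33 = [rho(3) - phi_21 rho(2) - phi_22 rho(1)] / [1 - phi_21 rho(1) - phi_22 rho(2)]
    numerator   = 0.0748 - (0.036874)(0.6537) - (0.649817)(0.1053) = -0.01773045
    denominator = 1 - (0.036874)(0.1053) - (0.649817)(0.6537) = 0.57133168
  phi_33 = -0.01773045 / 0.57133168 = -0.031.
Therefore phi_{33} = -0.0310.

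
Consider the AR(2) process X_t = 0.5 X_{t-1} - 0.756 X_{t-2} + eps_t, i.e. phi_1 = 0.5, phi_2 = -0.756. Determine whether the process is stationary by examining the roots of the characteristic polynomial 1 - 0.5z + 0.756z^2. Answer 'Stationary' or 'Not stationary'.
\text{Stationary}

The AR(p) characteristic polynomial is P(z) = 1 - 0.5z + 0.756z^2.
Stationarity requires all roots to lie outside the unit circle, i.e. |z| > 1 for every root.
Set 1 + (-0.5) z + (0.756) z^2 = 0, i.e. a z^2 + b z + c = 0 with a = 0.756, b = -0.5, c = 1.
Discriminant D = b^2 - 4ac = (-0.5)^2 - 4*(0.756)*1 = 0.25 - (3.024) = -2.774.
D < 0, so the roots are the complex-conjugate pair z = (-b +/- i sqrt(-D)) / (2a) = 0.3307 +/- 1.1015i.
For a conjugate pair |z|^2 = z * conj(z) = (product of roots) = c/a = 1/(0.756) = 1.322751, so |z| = sqrt(1.322751) = 1.1501 for both roots.
Moduli of all roots: 1.1501, 1.1501.
All moduli strictly greater than 1? Yes.
Verdict: Stationary.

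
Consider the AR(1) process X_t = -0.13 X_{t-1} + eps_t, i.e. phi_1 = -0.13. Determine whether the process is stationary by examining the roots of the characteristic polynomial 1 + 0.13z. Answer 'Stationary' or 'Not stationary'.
\text{Stationary}

The AR(p) characteristic polynomial is P(z) = 1 + 0.13z.
Stationarity requires all roots to lie outside the unit circle, i.e. |z| > 1 for every root.
This is linear in z: 1 + (0.13) z = 0  =>  z = -1/(0.13) = -7.692308,  |z| = 7.692308.
Moduli of all roots: 7.6923.
All moduli strictly greater than 1? Yes.
Verdict: Stationary.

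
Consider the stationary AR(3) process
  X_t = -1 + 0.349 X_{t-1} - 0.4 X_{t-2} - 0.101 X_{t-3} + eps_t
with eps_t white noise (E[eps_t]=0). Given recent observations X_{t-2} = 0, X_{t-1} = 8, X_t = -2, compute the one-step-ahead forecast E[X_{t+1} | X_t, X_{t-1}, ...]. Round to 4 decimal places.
E[X_{t+1} \mid \mathcal F_t] = -4.8980

For an AR(p) model X_t = c + sum_i phi_i X_{t-i} + eps_t, the
one-step-ahead conditional mean is
  E[X_{t+1} | X_t, ...] = c + sum_i phi_i X_{t+1-i}.
Substitute known values:
  E[X_{t+1} | ...] = -1 + (0.349) * (-2) + (-0.4) * (8) + (-0.101) * (0)
                   = -4.8980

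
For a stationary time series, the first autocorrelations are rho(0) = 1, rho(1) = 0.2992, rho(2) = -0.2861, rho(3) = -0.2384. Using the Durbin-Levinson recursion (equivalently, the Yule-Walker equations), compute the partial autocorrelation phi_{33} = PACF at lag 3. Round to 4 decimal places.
\phi_{33} = 0.0079

The PACF at lag k is phi_{kk}, the last component of the solution
to the Yule-Walker system G_k phi = r_k where
  (G_k)_{ij} = rho(|i - j|), (r_k)_i = rho(i), i,j = 1..k.
Equivalently, Durbin-Levinson gives phi_{kk} iteratively:
  phi_{11} = rho(1)
  phi_{kk} = [rho(k) - sum_{j=1..k-1} phi_{k-1,j} rho(k-j)]
            / [1 - sum_{j=1..k-1} phi_{k-1,j} rho(j)],
  phi_{k,j} = phi_{k-1,j} - phi_{kk} phi_{k-1,k-j},  j = 1..k-1.
Step k = 1:
  phi_11 = rho(1) = 0.2992.
Step k = 2:
  phi_22 = [rho(2) - phi_11 rho(1)] / [1 - phi_11 rho(1)] = [-0.2861 - (0.2992)(0.2992)] / [1 - (0.2992)(0.2992)]
         = -0.37562064 / 0.91047936 = -0.412553.
  Update: phi_21 = phi_11 - phi_22 phi_11 = 0.2992 - (-0.412553)(0.2992) = 0.422636.
Step k = 3:
  phi_33 = [rho(3) - phi_21 rho(2) - phi_22 rho(1)] / [1 - phi_21 rho(1) - phi_22 rho(2)]
    numerator   = -0.2384 - (0.422636)(-0.2861) - (-0.412553)(0.2992) = 0.00595183
    denominator = 1 - (0.422636)(0.2992) - (-0.412553)(-0.2861) = 0.75551608
  phi_33 = 0.00595183 / 0.75551608 = 0.0079.
Therefore phi_{33} = 0.0079.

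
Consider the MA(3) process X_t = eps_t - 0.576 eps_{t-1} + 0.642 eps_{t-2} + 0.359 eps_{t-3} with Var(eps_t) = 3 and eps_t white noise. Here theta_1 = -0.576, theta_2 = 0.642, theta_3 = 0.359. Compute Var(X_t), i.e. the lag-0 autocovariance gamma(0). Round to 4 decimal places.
\gamma(0) = 5.6185

For an MA(q) process X_t = eps_t + sum_i theta_i eps_{t-i} with
Var(eps_t) = sigma^2, the variance is
  gamma(0) = sigma^2 * (1 + sum_i theta_i^2).
  sum_i theta_i^2 = (-0.576)^2 + (0.642)^2 + (0.359)^2 = 0.331776 + 0.412164 + 0.128881 = 0.872821.
  gamma(0) = 3 * (1 + 0.872821) = 3 * 1.872821 = 5.618463, which rounds to 5.6185.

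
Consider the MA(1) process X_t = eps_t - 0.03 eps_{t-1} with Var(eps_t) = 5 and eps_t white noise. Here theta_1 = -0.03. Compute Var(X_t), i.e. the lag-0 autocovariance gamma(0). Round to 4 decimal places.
\gamma(0) = 5.0045

For an MA(q) process X_t = eps_t + sum_i theta_i eps_{t-i} with
Var(eps_t) = sigma^2, the variance is
  gamma(0) = sigma^2 * (1 + sum_i theta_i^2).
  sum_i theta_i^2 = (-0.03)^2 = 0.0009.
  gamma(0) = 5 * (1 + 0.0009) = 5 * 1.0009 = 5.0045.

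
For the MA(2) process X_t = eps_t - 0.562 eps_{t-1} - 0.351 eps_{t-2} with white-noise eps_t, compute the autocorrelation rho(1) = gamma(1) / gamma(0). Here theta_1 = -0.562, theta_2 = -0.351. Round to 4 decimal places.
\rho(1) = -0.2535

For an MA(q) process with theta_0 = 1, the autocovariance is
  gamma(k) = sigma^2 * sum_{i=0..q-k} theta_i * theta_{i+k},
and rho(k) = gamma(k) / gamma(0). Sigma^2 cancels.
  numerator   = (1)*(-0.562) + (-0.562)*(-0.351) = -0.364738.
  denominator = (1)^2 + (-0.562)^2 + (-0.351)^2 = 1.439045.
  rho(1) = -0.364738 / 1.439045 = -0.2535.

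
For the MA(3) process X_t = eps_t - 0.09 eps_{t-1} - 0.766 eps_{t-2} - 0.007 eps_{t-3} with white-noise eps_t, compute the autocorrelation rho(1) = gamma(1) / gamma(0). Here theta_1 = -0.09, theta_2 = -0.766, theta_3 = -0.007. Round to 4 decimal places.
\rho(1) = -0.0098

For an MA(q) process with theta_0 = 1, the autocovariance is
  gamma(k) = sigma^2 * sum_{i=0..q-k} theta_i * theta_{i+k},
and rho(k) = gamma(k) / gamma(0). Sigma^2 cancels.
  numerator   = (1)*(-0.09) + (-0.09)*(-0.766) + (-0.766)*(-0.007) = -0.015698.
  denominator = (1)^2 + (-0.09)^2 + (-0.766)^2 + (-0.007)^2 = 1.594905.
  rho(1) = -0.015698 / 1.594905 = -0.0098.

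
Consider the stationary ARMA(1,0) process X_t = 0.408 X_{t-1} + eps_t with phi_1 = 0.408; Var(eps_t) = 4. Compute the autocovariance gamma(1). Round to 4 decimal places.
\gamma(1) = 1.9579

Multiply the model equation by X_{t-k} and take expectations. With theta_0 = psi_0 = 1 and psi_j the MA(infinity) weights, this gives
  gamma(k) - sum_i phi_i gamma(k-i) = c_k,
  c_k = sigma^2 * sum_{j=k..q} theta_j psi_{j-k}   (c_k = 0 for k > q),
using gamma(-m) = gamma(m).
Pure AR (q = 0): c_0 = sigma^2 = 4, c_k = 0 for k >= 1.
Equations for k = 0 and k = 1 (AR order 1):
  gamma(0) = phi_1 gamma(1) + c_0
  gamma(1) = phi_1 gamma(0) + c_1
Substituting the second into the first: gamma(0) (1 - phi_1^2) = c_0 + phi_1 c_1, so
  gamma(0) = c_0 / (1 - phi_1^2) = 4 / (1 - (0.408)^2) = 4 / 0.833536 = 4.798833.
  gamma(1) = phi_1 gamma(0) = (0.408)(4.798833) = 1.957924.
Therefore gamma(1) = 1.9579 (to 4 decimal places).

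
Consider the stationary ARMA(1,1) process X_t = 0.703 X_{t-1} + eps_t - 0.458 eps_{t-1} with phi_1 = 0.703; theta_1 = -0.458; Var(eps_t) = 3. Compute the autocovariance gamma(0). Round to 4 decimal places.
\gamma(0) = 3.3560

Multiply the model equation by X_{t-k} and take expectations. With theta_0 = psi_0 = 1 and psi_j the MA(infinity) weights, this gives
  gamma(k) - sum_i phi_i gamma(k-i) = c_k,
  c_k = sigma^2 * sum_{j=k..q} theta_j psi_{j-k}   (c_k = 0 for k > q),
using gamma(-m) = gamma(m).
psi-weights needed (psi_j = theta_j + sum_i phi_i psi_{j-i}):
  psi_1 = theta_1 + phi_1 = -0.458 + (0.703) = 0.245
Right-hand sides:
  c_0 = sigma^2 (1 + theta_1 psi_1) = 3 * (1 + (-0.458)(0.245)) = 3 * 0.88779 = 2.66337
  c_1 = sigma^2 theta_1 = 3 * (-0.458) = -1.374
  c_2 = 0
Equations for k = 0 and k = 1 (AR order 1):
  gamma(0) = phi_1 gamma(1) + c_0
  gamma(1) = phi_1 gamma(0) + c_1
Substituting the second into the first: gamma(0) (1 - phi_1^2) = c_0 + phi_1 c_1, so
  gamma(0) = (c_0 + phi_1 c_1) / (1 - phi_1^2) = (2.66337 + (0.703)(-1.374)) / (1 - (0.703)^2) = 1.697448 / 0.505791 = 3.356027.
Therefore gamma(0) = 3.3560 (to 4 decimal places).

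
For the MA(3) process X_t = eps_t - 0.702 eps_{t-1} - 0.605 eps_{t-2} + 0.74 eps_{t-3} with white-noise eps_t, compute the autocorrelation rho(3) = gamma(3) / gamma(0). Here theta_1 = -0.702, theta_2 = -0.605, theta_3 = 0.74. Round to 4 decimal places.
\rho(3) = 0.3075

For an MA(q) process with theta_0 = 1, the autocovariance is
  gamma(k) = sigma^2 * sum_{i=0..q-k} theta_i * theta_{i+k},
and rho(k) = gamma(k) / gamma(0). Sigma^2 cancels.
  numerator   = (1)*(0.74) = 0.74.
  denominator = (1)^2 + (-0.702)^2 + (-0.605)^2 + (0.74)^2 = 2.406429.
  rho(3) = 0.74 / 2.406429 = 0.3075.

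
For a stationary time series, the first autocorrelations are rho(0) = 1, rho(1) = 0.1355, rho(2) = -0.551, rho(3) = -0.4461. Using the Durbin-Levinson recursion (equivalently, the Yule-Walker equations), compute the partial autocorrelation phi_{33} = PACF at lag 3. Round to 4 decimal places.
\phi_{33} = -0.3831

The PACF at lag k is phi_{kk}, the last component of the solution
to the Yule-Walker system G_k phi = r_k where
  (G_k)_{ij} = rho(|i - j|), (r_k)_i = rho(i), i,j = 1..k.
Equivalently, Durbin-Levinson gives phi_{kk} iteratively:
  phi_{11} = rho(1)
  phi_{kk} = [rho(k) - sum_{j=1..k-1} phi_{k-1,j} rho(k-j)]
            / [1 - sum_{j=1..k-1} phi_{k-1,j} rho(j)],
  phi_{k,j} = phi_{k-1,j} - phi_{kk} phi_{k-1,k-j},  j = 1..k-1.
Step k = 1:
  phi_11 = rho(1) = 0.1355.
Step k = 2:
  phi_22 = [rho(2) - phi_11 rho(1)] / [1 - phi_11 rho(1)] = [-0.551 - (0.1355)(0.1355)] / [1 - (0.1355)(0.1355)]
         = -0.56936025 / 0.98163975 = -0.580009.
  Update: phi_21 = phi_11 - phi_22 phi_11 = 0.1355 - (-0.580009)(0.1355) = 0.214091.
Step k = 3:
  phi_33 = [rho(3) - phi_21 rho(2) - phi_22 rho(1)] / [1 - phi_21 rho(1) - phi_22 rho(2)]
    numerator   = -0.4461 - (0.214091)(-0.551) - (-0.580009)(0.1355) = -0.24954444
    denominator = 1 - (0.214091)(0.1355) - (-0.580009)(-0.551) = 0.65140547
  phi_33 = -0.24954444 / 0.65140547 = -0.3831.
Therefore phi_{33} = -0.3831.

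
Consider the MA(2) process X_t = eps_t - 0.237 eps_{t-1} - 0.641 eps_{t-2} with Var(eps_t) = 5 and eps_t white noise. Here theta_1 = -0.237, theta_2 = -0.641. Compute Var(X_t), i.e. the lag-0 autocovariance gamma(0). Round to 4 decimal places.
\gamma(0) = 7.3353

For an MA(q) process X_t = eps_t + sum_i theta_i eps_{t-i} with
Var(eps_t) = sigma^2, the variance is
  gamma(0) = sigma^2 * (1 + sum_i theta_i^2).
  sum_i theta_i^2 = (-0.237)^2 + (-0.641)^2 = 0.056169 + 0.410881 = 0.46705.
  gamma(0) = 5 * (1 + 0.46705) = 5 * 1.46705 = 7.33525, which rounds to 7.3353.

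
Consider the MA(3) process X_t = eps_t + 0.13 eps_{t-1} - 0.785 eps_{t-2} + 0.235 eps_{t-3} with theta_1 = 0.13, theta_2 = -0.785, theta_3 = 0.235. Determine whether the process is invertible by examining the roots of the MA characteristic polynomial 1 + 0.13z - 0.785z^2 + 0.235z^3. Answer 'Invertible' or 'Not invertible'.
\text{Not invertible}

The MA(q) characteristic polynomial is P(z) = 1 + 0.13z - 0.785z^2 + 0.235z^3.
Invertibility requires all roots to lie outside the unit circle, i.e. |z| > 1 for every root.
Degree 3: look for a simple real root z0 first, then factor out (1 - z/z0) and solve the remaining quadratic.
Testing z0 = 2: P(2) = 1 + (0.13)(2) + (-0.785)(2)^2 + (0.235)(2)^3
  = 1 + (0.26) + (-3.14) + (1.88) = 0.  So z_0 = 2 is a root, |z_0| = 2.
Divide out the factor (1 - 0.5 z) = (1 - z/z0) (since 1/z0 = 0.5):
  P(z) = (1 - 0.5 z)(1 + (0.63) z + (-0.47) z^2)
  [check: z-coef 0.63 - (0.5) = 0.13; z^2-coef -0.47 - (0.5)(0.63) = -0.785; z^3-coef -(0.5)(-0.47) = 0.235.]
Remaining roots from the quadratic factor 1 + (0.63) z + (-0.47) z^2:
  Set 1 + (0.63) z + (-0.47) z^2 = 0, i.e. a z^2 + b z + c = 0 with a = -0.47, b = 0.63, c = 1.
  Discriminant D = b^2 - 4ac = (0.63)^2 - 4*(-0.47)*1 = 0.3969 - (-1.88) = 2.2769.
  D >= 0, so the roots are real: z = (-b +/- sqrt(D)) / (2a) = (-0.63 +/- 1.50894) / (-0.94).
    z_1 = (-0.63 + 1.50894) / (-0.94) = -0.935,   |z_1| = 0.935.
    z_2 = (-0.63 - 1.50894) / (-0.94) = 2.2755,   |z_2| = 2.2755.
Moduli of all roots: 2.0000, 0.9350, 2.2755.
All moduli strictly greater than 1? No.
Verdict: Not invertible.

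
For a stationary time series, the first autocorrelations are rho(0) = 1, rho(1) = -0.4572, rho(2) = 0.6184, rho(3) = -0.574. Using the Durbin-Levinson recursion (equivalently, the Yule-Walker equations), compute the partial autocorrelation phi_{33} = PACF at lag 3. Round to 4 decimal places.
\phi_{33} = -0.3470

The PACF at lag k is phi_{kk}, the last component of the solution
to the Yule-Walker system G_k phi = r_k where
  (G_k)_{ij} = rho(|i - j|), (r_k)_i = rho(i), i,j = 1..k.
Equivalently, Durbin-Levinson gives phi_{kk} iteratively:
  phi_{11} = rho(1)
  phi_{kk} = [rho(k) - sum_{j=1..k-1} phi_{k-1,j} rho(k-j)]
            / [1 - sum_{j=1..k-1} phi_{k-1,j} rho(j)],
  phi_{k,j} = phi_{k-1,j} - phi_{kk} phi_{k-1,k-j},  j = 1..k-1.
Step k = 1:
  phi_11 = rho(1) = -0.4572.
Step k = 2:
  phi_22 = [rho(2) - phi_11 rho(1)] / [1 - phi_11 rho(1)] = [0.6184 - (-0.4572)(-0.4572)] / [1 - (-0.4572)(-0.4572)]
         = 0.40936816 / 0.79096816 = 0.517553.
  Update: phi_21 = phi_11 - phi_22 phi_11 = -0.4572 - (0.517553)(-0.4572) = -0.220575.
Step k = 3:
  phi_33 = [rho(3) - phi_21 rho(2) - phi_22 rho(1)] / [1 - phi_21 rho(1) - phi_22 rho(2)]
    numerator   = -0.574 - (-0.220575)(0.6184) - (0.517553)(-0.4572) = -0.20097128
    denominator = 1 - (-0.220575)(-0.4572) - (0.517553)(0.6184) = 0.57909833
  phi_33 = -0.20097128 / 0.57909833 = -0.347.
Therefore phi_{33} = -0.3470.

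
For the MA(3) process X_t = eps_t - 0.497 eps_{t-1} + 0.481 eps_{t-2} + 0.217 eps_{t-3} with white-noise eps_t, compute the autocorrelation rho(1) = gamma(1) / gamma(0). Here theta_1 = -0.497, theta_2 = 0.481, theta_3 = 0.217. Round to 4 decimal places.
\rho(1) = -0.4141

For an MA(q) process with theta_0 = 1, the autocovariance is
  gamma(k) = sigma^2 * sum_{i=0..q-k} theta_i * theta_{i+k},
and rho(k) = gamma(k) / gamma(0). Sigma^2 cancels.
  numerator   = (1)*(-0.497) + (-0.497)*(0.481) + (0.481)*(0.217) = -0.63168.
  denominator = (1)^2 + (-0.497)^2 + (0.481)^2 + (0.217)^2 = 1.525459.
  rho(1) = -0.63168 / 1.525459 = -0.4141.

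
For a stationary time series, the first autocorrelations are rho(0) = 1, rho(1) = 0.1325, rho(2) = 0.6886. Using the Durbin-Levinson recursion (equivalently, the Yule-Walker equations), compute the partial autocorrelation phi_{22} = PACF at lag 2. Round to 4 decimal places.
\phi_{22} = 0.6830

The PACF at lag k is phi_{kk}, the last component of the solution
to the Yule-Walker system G_k phi = r_k where
  (G_k)_{ij} = rho(|i - j|), (r_k)_i = rho(i), i,j = 1..k.
Equivalently, Durbin-Levinson gives phi_{kk} iteratively:
  phi_{11} = rho(1)
  phi_{kk} = [rho(k) - sum_{j=1..k-1} phi_{k-1,j} rho(k-j)]
            / [1 - sum_{j=1..k-1} phi_{k-1,j} rho(j)],
  phi_{k,j} = phi_{k-1,j} - phi_{kk} phi_{k-1,k-j},  j = 1..k-1.
Step k = 1:
  phi_11 = rho(1) = 0.1325.
Step k = 2:
  phi_22 = [rho(2) - phi_11 rho(1)] / [1 - phi_11 rho(1)] = [0.6886 - (0.1325)(0.1325)] / [1 - (0.1325)(0.1325)]
         = 0.67104375 / 0.98244375 = 0.683.
Therefore phi_{22} = 0.6830.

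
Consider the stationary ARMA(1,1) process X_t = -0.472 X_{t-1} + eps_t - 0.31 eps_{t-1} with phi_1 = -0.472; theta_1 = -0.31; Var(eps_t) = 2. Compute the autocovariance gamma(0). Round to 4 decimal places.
\gamma(0) = 3.5736

Multiply the model equation by X_{t-k} and take expectations. With theta_0 = psi_0 = 1 and psi_j the MA(infinity) weights, this gives
  gamma(k) - sum_i phi_i gamma(k-i) = c_k,
  c_k = sigma^2 * sum_{j=k..q} theta_j psi_{j-k}   (c_k = 0 for k > q),
using gamma(-m) = gamma(m).
psi-weights needed (psi_j = theta_j + sum_i phi_i psi_{j-i}):
  psi_1 = theta_1 + phi_1 = -0.31 + (-0.472) = -0.782
Right-hand sides:
  c_0 = sigma^2 (1 + theta_1 psi_1) = 2 * (1 + (-0.31)(-0.782)) = 2 * 1.24242 = 2.48484
  c_1 = sigma^2 theta_1 = 2 * (-0.31) = -0.62
  c_2 = 0
Equations for k = 0 and k = 1 (AR order 1):
  gamma(0) = phi_1 gamma(1) + c_0
  gamma(1) = phi_1 gamma(0) + c_1
Substituting the second into the first: gamma(0) (1 - phi_1^2) = c_0 + phi_1 c_1, so
  gamma(0) = (c_0 + phi_1 c_1) / (1 - phi_1^2) = (2.48484 + (-0.472)(-0.62)) / (1 - (-0.472)^2) = 2.77748 / 0.777216 = 3.573627.
Therefore gamma(0) = 3.5736 (to 4 decimal places).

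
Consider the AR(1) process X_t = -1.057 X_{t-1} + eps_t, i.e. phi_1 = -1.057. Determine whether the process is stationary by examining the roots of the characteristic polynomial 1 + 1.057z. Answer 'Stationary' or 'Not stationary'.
\text{Not stationary}

The AR(p) characteristic polynomial is P(z) = 1 + 1.057z.
Stationarity requires all roots to lie outside the unit circle, i.e. |z| > 1 for every root.
This is linear in z: 1 + (1.057) z = 0  =>  z = -1/(1.057) = -0.946074,  |z| = 0.946074.
Moduli of all roots: 0.9461.
All moduli strictly greater than 1? No.
Verdict: Not stationary.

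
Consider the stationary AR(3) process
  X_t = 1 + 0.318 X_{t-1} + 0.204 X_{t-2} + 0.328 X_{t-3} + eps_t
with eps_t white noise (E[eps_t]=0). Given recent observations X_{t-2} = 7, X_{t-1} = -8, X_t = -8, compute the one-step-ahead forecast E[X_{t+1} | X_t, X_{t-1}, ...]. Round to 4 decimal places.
E[X_{t+1} \mid \mathcal F_t] = -0.8800

For an AR(p) model X_t = c + sum_i phi_i X_{t-i} + eps_t, the
one-step-ahead conditional mean is
  E[X_{t+1} | X_t, ...] = c + sum_i phi_i X_{t+1-i}.
Substitute known values:
  E[X_{t+1} | ...] = 1 + (0.318) * (-8) + (0.204) * (-8) + (0.328) * (7)
                   = -0.8800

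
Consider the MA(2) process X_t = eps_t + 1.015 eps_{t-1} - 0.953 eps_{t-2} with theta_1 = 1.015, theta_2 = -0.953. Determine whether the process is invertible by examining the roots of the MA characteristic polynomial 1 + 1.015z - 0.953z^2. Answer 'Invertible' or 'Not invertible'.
\text{Not invertible}

The MA(q) characteristic polynomial is P(z) = 1 + 1.015z - 0.953z^2.
Invertibility requires all roots to lie outside the unit circle, i.e. |z| > 1 for every root.
Set 1 + (1.015) z + (-0.953) z^2 = 0, i.e. a z^2 + b z + c = 0 with a = -0.953, b = 1.015, c = 1.
Discriminant D = b^2 - 4ac = (1.015)^2 - 4*(-0.953)*1 = 1.030225 - (-3.812) = 4.842225.
D >= 0, so the roots are real: z = (-b +/- sqrt(D)) / (2a) = (-1.015 +/- 2.200506) / (-1.906).
  z_1 = (-1.015 + 2.200506) / (-1.906) = -0.622,   |z_1| = 0.622.
  z_2 = (-1.015 - 2.200506) / (-1.906) = 1.687,   |z_2| = 1.687.
Moduli of all roots: 0.6220, 1.6870.
All moduli strictly greater than 1? No.
Verdict: Not invertible.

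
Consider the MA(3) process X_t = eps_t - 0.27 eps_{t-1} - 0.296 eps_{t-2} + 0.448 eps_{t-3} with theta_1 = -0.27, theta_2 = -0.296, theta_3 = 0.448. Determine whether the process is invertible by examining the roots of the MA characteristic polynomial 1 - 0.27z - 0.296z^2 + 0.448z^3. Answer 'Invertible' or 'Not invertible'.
\text{Invertible}

The MA(q) characteristic polynomial is P(z) = 1 - 0.27z - 0.296z^2 + 0.448z^3.
Invertibility requires all roots to lie outside the unit circle, i.e. |z| > 1 for every root.
Degree 3: look for a simple real root z0 first, then factor out (1 - z/z0) and solve the remaining quadratic.
Testing z0 = -1.25: P(-1.25) = 1 + (-0.27)(-1.25) + (-0.296)(-1.25)^2 + (0.448)(-1.25)^3
  = 1 + (0.3375) + (-0.4625) + (-0.875) = 0.  So z_0 = -1.25 is a root, |z_0| = 1.25.
Divide out the factor (1 + 0.8 z) = (1 - z/z0) (since 1/z0 = -0.8):
  P(z) = (1 + 0.8 z)(1 + (-1.07) z + (0.56) z^2)
  [check: z-coef -1.07 - (-0.8) = -0.27; z^2-coef 0.56 - (-0.8)(-1.07) = -0.296; z^3-coef -(-0.8)(0.56) = 0.448.]
Remaining roots from the quadratic factor 1 + (-1.07) z + (0.56) z^2:
  Set 1 + (-1.07) z + (0.56) z^2 = 0, i.e. a z^2 + b z + c = 0 with a = 0.56, b = -1.07, c = 1.
  Discriminant D = b^2 - 4ac = (-1.07)^2 - 4*(0.56)*1 = 1.1449 - (2.24) = -1.0951.
  D < 0, so the roots are the complex-conjugate pair z = (-b +/- i sqrt(-D)) / (2a) = 0.9554 +/- 0.9343i.
  For a conjugate pair |z|^2 = z * conj(z) = (product of roots) = c/a = 1/(0.56) = 1.785714, so |z| = sqrt(1.785714) = 1.3363 for both roots.
Moduli of all roots: 1.2500, 1.3363, 1.3363.
All moduli strictly greater than 1? Yes.
Verdict: Invertible.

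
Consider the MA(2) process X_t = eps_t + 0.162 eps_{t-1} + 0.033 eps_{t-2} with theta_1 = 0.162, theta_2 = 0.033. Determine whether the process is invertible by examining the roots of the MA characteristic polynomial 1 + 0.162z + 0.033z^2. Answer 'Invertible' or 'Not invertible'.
\text{Invertible}

The MA(q) characteristic polynomial is P(z) = 1 + 0.162z + 0.033z^2.
Invertibility requires all roots to lie outside the unit circle, i.e. |z| > 1 for every root.
Set 1 + (0.162) z + (0.033) z^2 = 0, i.e. a z^2 + b z + c = 0 with a = 0.033, b = 0.162, c = 1.
Discriminant D = b^2 - 4ac = (0.162)^2 - 4*(0.033)*1 = 0.026244 - (0.132) = -0.105756.
D < 0, so the roots are the complex-conjugate pair z = (-b +/- i sqrt(-D)) / (2a) = -2.4545 +/- 4.9273i.
For a conjugate pair |z|^2 = z * conj(z) = (product of roots) = c/a = 1/(0.033) = 30.30303, so |z| = sqrt(30.30303) = 5.5048 for both roots.
Moduli of all roots: 5.5048, 5.5048.
All moduli strictly greater than 1? Yes.
Verdict: Invertible.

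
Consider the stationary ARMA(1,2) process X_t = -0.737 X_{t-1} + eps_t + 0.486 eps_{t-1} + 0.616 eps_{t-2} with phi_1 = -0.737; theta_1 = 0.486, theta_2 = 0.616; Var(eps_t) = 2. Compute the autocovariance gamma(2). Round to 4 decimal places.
\gamma(2) = 3.4240

Multiply the model equation by X_{t-k} and take expectations. With theta_0 = psi_0 = 1 and psi_j the MA(infinity) weights, this gives
  gamma(k) - sum_i phi_i gamma(k-i) = c_k,
  c_k = sigma^2 * sum_{j=k..q} theta_j psi_{j-k}   (c_k = 0 for k > q),
using gamma(-m) = gamma(m).
psi-weights needed (psi_j = theta_j + sum_i phi_i psi_{j-i}):
  psi_1 = theta_1 + phi_1 = 0.486 + (-0.737) = -0.251
  psi_2 = theta_2 + phi_1 psi_1 = 0.616 + (-0.737)(-0.251) = 0.800987
Right-hand sides:
  c_0 = sigma^2 (1 + theta_1 psi_1 + theta_2 psi_2) = 2 * (1 + (0.486)(-0.251) + (0.616)(0.800987)) = 2 * 1.371422 = 2.742844
  c_1 = sigma^2 (theta_1 + theta_2 psi_1) = 2 * (0.486 + (0.616)(-0.251)) = 0.662768
  c_2 = sigma^2 theta_2 = 2 * (0.616) = 1.232
Equations for k = 0 and k = 1 (AR order 1):
  gamma(0) = phi_1 gamma(1) + c_0
  gamma(1) = phi_1 gamma(0) + c_1
Substituting the second into the first: gamma(0) (1 - phi_1^2) = c_0 + phi_1 c_1, so
  gamma(0) = (c_0 + phi_1 c_1) / (1 - phi_1^2) = (2.742844 + (-0.737)(0.662768)) / (1 - (-0.737)^2) = 2.254384 / 0.456831 = 4.934831.
  gamma(1) = phi_1 gamma(0) + c_1 = (-0.737)(4.934831) + (0.662768) = -2.974203.
For k = 2: gamma(2) = phi_1 gamma(1) + c_2
  = (-0.737)(-2.974203) + (1.232) = 3.423987.
Therefore gamma(2) = 3.4240 (to 4 decimal places).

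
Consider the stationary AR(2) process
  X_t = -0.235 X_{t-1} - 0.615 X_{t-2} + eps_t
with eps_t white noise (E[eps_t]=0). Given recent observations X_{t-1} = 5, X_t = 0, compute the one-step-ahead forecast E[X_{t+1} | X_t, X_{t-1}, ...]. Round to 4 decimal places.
E[X_{t+1} \mid \mathcal F_t] = -3.0750

For an AR(p) model X_t = c + sum_i phi_i X_{t-i} + eps_t, the
one-step-ahead conditional mean is
  E[X_{t+1} | X_t, ...] = c + sum_i phi_i X_{t+1-i}.
Substitute known values:
  E[X_{t+1} | ...] = (-0.235) * (0) + (-0.615) * (5)
                   = -3.0750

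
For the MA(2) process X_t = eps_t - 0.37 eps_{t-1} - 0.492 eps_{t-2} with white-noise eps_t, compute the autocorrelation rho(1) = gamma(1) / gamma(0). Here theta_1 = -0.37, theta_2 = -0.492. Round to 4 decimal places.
\rho(1) = -0.1363

For an MA(q) process with theta_0 = 1, the autocovariance is
  gamma(k) = sigma^2 * sum_{i=0..q-k} theta_i * theta_{i+k},
and rho(k) = gamma(k) / gamma(0). Sigma^2 cancels.
  numerator   = (1)*(-0.37) + (-0.37)*(-0.492) = -0.18796.
  denominator = (1)^2 + (-0.37)^2 + (-0.492)^2 = 1.378964.
  rho(1) = -0.18796 / 1.378964 = -0.1363.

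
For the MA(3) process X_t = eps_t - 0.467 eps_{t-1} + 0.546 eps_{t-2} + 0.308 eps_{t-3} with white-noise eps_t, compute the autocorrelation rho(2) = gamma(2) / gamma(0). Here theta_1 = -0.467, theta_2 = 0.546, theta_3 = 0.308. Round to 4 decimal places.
\rho(2) = 0.2496

For an MA(q) process with theta_0 = 1, the autocovariance is
  gamma(k) = sigma^2 * sum_{i=0..q-k} theta_i * theta_{i+k},
and rho(k) = gamma(k) / gamma(0). Sigma^2 cancels.
  numerator   = (1)*(0.546) + (-0.467)*(0.308) = 0.402164.
  denominator = (1)^2 + (-0.467)^2 + (0.546)^2 + (0.308)^2 = 1.611069.
  rho(2) = 0.402164 / 1.611069 = 0.2496.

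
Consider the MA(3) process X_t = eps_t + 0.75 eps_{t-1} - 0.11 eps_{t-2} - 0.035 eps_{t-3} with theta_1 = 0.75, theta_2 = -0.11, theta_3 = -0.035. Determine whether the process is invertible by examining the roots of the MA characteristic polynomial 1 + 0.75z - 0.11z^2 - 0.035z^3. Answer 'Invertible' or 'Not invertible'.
\text{Invertible}

The MA(q) characteristic polynomial is P(z) = 1 + 0.75z - 0.11z^2 - 0.035z^3.
Invertibility requires all roots to lie outside the unit circle, i.e. |z| > 1 for every root.
Degree 3: look for a simple real root z0 first, then factor out (1 - z/z0) and solve the remaining quadratic.
Testing z0 = 4: P(4) = 1 + (0.75)(4) + (-0.11)(4)^2 + (-0.035)(4)^3
  = 1 + (3) + (-1.76) + (-2.24) = 0.  So z_0 = 4 is a root, |z_0| = 4.
Divide out the factor (1 - 0.25 z) = (1 - z/z0) (since 1/z0 = 0.25):
  P(z) = (1 - 0.25 z)(1 + (1) z + (0.14) z^2)
  [check: z-coef 1 - (0.25) = 0.75; z^2-coef 0.14 - (0.25)(1) = -0.11; z^3-coef -(0.25)(0.14) = -0.035.]
Remaining roots from the quadratic factor 1 + (1) z + (0.14) z^2:
  Set 1 + (1) z + (0.14) z^2 = 0, i.e. a z^2 + b z + c = 0 with a = 0.14, b = 1, c = 1.
  Discriminant D = b^2 - 4ac = (1)^2 - 4*(0.14)*1 = 1 - (0.56) = 0.44.
  D >= 0, so the roots are real: z = (-b +/- sqrt(D)) / (2a) = (-1 +/- 0.663325) / (0.28).
    z_1 = (-1 + 0.663325) / (0.28) = -1.2024,   |z_1| = 1.2024.
    z_2 = (-1 - 0.663325) / (0.28) = -5.9404,   |z_2| = 5.9404.
Moduli of all roots: 4.0000, 1.2024, 5.9404.
All moduli strictly greater than 1? Yes.
Verdict: Invertible.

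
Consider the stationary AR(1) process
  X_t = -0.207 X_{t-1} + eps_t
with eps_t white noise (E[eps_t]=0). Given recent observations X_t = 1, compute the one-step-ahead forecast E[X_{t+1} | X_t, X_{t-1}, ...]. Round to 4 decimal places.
E[X_{t+1} \mid \mathcal F_t] = -0.2070

For an AR(p) model X_t = c + sum_i phi_i X_{t-i} + eps_t, the
one-step-ahead conditional mean is
  E[X_{t+1} | X_t, ...] = c + sum_i phi_i X_{t+1-i}.
Substitute known values:
  E[X_{t+1} | ...] = (-0.207) * (1)
                   = -0.2070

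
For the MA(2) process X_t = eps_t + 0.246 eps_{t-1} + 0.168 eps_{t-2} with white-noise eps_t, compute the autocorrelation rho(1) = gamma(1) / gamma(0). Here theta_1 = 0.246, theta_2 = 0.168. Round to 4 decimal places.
\rho(1) = 0.2639

For an MA(q) process with theta_0 = 1, the autocovariance is
  gamma(k) = sigma^2 * sum_{i=0..q-k} theta_i * theta_{i+k},
and rho(k) = gamma(k) / gamma(0). Sigma^2 cancels.
  numerator   = (1)*(0.246) + (0.246)*(0.168) = 0.287328.
  denominator = (1)^2 + (0.246)^2 + (0.168)^2 = 1.08874.
  rho(1) = 0.287328 / 1.08874 = 0.2639.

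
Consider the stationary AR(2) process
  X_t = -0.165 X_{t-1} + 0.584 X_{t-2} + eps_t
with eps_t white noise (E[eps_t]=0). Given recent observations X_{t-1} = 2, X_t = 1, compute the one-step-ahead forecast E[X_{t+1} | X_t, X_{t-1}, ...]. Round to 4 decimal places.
E[X_{t+1} \mid \mathcal F_t] = 1.0030

For an AR(p) model X_t = c + sum_i phi_i X_{t-i} + eps_t, the
one-step-ahead conditional mean is
  E[X_{t+1} | X_t, ...] = c + sum_i phi_i X_{t+1-i}.
Substitute known values:
  E[X_{t+1} | ...] = (-0.165) * (1) + (0.584) * (2)
                   = 1.0030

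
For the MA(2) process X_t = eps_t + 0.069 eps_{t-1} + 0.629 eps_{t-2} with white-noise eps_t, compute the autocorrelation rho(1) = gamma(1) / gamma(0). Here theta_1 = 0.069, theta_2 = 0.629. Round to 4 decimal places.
\rho(1) = 0.0803

For an MA(q) process with theta_0 = 1, the autocovariance is
  gamma(k) = sigma^2 * sum_{i=0..q-k} theta_i * theta_{i+k},
and rho(k) = gamma(k) / gamma(0). Sigma^2 cancels.
  numerator   = (1)*(0.069) + (0.069)*(0.629) = 0.112401.
  denominator = (1)^2 + (0.069)^2 + (0.629)^2 = 1.400402.
  rho(1) = 0.112401 / 1.400402 = 0.0803.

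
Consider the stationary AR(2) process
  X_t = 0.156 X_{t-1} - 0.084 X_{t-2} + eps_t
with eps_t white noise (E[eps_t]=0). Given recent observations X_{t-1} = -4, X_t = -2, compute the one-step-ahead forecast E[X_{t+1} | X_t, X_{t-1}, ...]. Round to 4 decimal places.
E[X_{t+1} \mid \mathcal F_t] = 0.0240

For an AR(p) model X_t = c + sum_i phi_i X_{t-i} + eps_t, the
one-step-ahead conditional mean is
  E[X_{t+1} | X_t, ...] = c + sum_i phi_i X_{t+1-i}.
Substitute known values:
  E[X_{t+1} | ...] = (0.156) * (-2) + (-0.084) * (-4)
                   = 0.0240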